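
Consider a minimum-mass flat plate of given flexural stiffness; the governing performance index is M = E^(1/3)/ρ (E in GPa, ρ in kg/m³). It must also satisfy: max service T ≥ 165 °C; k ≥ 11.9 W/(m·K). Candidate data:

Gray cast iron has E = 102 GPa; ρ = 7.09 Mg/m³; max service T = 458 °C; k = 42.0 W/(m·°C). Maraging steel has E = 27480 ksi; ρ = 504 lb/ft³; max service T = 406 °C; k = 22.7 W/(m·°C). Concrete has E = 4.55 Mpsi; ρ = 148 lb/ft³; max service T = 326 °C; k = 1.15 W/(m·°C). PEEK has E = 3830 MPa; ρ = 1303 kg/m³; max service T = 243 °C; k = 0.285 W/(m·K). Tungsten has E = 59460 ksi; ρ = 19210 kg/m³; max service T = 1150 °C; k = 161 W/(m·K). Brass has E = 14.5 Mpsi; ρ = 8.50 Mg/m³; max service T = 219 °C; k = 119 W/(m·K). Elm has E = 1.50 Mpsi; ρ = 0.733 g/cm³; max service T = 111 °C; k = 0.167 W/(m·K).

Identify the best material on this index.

Screen on constraints: max service T ≥ 165 °C; k ≥ 11.9 W/(m·K). Survivors: gray cast iron, maraging steel, tungsten, brass.
Normalizing units and computing the index:
  gray cast iron: E = 102.0 GPa, ρ = 7090 kg/m³
  maraging steel: E = 189.5 GPa, ρ = 8073 kg/m³
  tungsten: E = 410.0 GPa, ρ = 19210 kg/m³
  brass: E = 99.97 GPa, ρ = 8500 kg/m³
  maraging steel: M = 0.711×10⁻³
  gray cast iron: M = 0.659×10⁻³
  brass: M = 0.546×10⁻³
  tungsten: M = 0.387×10⁻³
Highest index: maraging steel.

maraging steel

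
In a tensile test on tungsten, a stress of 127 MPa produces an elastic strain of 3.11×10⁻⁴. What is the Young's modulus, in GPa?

408 GPa

E = σ/ε = 127 MPa / 3.11×10⁻⁴ = 408400 MPa = 408 GPa.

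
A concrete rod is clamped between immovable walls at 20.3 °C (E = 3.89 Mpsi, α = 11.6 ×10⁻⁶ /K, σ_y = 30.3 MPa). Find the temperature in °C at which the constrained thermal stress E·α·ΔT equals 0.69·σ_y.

87.5 °C

E = 3.89 Mpsi = 26.82 GPa.
E·α·ΔT = 20.91 MPa ⇒ ΔT = 20.91 / (26.82×10³ × 11.6×10⁻⁶) = 67.20 K.
T = 20.3 + 67.20 = 87.50 °C.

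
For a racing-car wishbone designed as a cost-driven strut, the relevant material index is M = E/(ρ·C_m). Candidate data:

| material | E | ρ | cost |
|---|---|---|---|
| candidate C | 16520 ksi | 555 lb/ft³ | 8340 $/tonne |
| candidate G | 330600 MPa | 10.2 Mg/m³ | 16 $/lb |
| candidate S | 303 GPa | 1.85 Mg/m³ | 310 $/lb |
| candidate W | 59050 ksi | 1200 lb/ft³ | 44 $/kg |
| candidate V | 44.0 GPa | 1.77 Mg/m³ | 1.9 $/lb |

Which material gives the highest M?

Convert each candidate to consistent units, then evaluate M:
  candidate C: E = 113.9 GPa, ρ = 8890 kg/m³, cost = 8.340 $/kg
  candidate G: E = 330.6 GPa, ρ = 10200 kg/m³, cost = 35.27 $/kg
  candidate S: E = 303.0 GPa, ρ = 1850 kg/m³, cost = 683.4 $/kg
  candidate W: E = 407.1 GPa, ρ = 19220 kg/m³, cost = 44.00 $/kg
  candidate V: E = 44.00 GPa, ρ = 1770 kg/m³, cost = 4.189 $/kg
  candidate V: M = 5.93 MN·m per $
  candidate C: M = 1.54 MN·m per $
  candidate G: M = 0.919 MN·m per $
  candidate W: M = 0.481 MN·m per $
  candidate S: M = 0.240 MN·m per $
The maximum is for candidate V.

candidate V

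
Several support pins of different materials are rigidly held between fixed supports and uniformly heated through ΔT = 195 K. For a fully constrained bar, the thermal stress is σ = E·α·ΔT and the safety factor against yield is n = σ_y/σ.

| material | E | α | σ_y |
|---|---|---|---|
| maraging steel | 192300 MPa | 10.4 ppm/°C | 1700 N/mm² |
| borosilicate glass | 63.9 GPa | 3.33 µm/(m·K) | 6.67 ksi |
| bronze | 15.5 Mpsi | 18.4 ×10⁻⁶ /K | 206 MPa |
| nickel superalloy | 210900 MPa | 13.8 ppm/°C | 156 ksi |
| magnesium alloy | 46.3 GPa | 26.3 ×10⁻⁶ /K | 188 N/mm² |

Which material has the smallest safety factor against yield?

With everything in SI (GPa, ×10⁻⁶/K, MPa):
  maraging steel: E = 192.3, α = 10.4, σ_y = 1700 → σ = 390 MPa, n = 4.36
  borosilicate glass: E = 63.90, α = 3.33, σ_y = 45.99 → σ = 41.5 MPa, n = 1.11
  bronze: E = 106.9, α = 18.4, σ_y = 206.0 → σ = 383 MPa, n = 0.537
  nickel superalloy: E = 210.9, α = 13.8, σ_y = 1076 → σ = 568 MPa, n = 1.90
  magnesium alloy: E = 46.30, α = 26.3, σ_y = 188.0 → σ = 237 MPa, n = 0.792
The minimum is bronze at n = 0.537.

bronze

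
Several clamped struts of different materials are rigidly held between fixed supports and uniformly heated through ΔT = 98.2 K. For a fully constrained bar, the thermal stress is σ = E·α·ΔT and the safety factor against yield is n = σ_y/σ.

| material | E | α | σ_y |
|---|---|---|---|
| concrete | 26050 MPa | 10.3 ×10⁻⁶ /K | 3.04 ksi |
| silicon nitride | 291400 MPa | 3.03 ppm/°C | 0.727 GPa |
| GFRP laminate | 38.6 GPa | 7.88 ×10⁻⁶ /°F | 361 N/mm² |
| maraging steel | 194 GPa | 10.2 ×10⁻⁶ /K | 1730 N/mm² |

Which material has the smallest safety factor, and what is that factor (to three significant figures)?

concrete, n = 0.795

Per material, after unit conversion:
  concrete: E = 26.05, α = 10.3, σ_y = 20.96 → σ = 26.3 MPa, n = 0.795
  silicon nitride: E = 291.4, α = 3.03, σ_y = 727.0 → σ = 86.7 MPa, n = 8.38
  GFRP laminate: E = 38.60, α = 14.2, σ_y = 361.0 → σ = 53.8 MPa, n = 6.71
  maraging steel: E = 194.0, α = 10.2, σ_y = 1730 → σ = 194 MPa, n = 8.90
Concrete has the lowest safety factor, n = 0.795.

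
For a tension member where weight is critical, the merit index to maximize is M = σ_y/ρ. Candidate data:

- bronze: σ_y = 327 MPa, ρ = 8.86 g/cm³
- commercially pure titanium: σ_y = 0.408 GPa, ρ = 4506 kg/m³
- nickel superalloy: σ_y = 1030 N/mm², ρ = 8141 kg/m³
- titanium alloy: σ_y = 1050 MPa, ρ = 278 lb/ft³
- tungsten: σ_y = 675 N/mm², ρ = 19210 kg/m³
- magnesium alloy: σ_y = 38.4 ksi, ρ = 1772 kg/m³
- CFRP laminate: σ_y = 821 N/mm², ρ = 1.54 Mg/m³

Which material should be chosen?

CFRP laminate

After converting to SI:
  bronze: σ_y = 327.0 MPa, ρ = 8860 kg/m³
  commercially pure titanium: σ_y = 408.0 MPa, ρ = 4506 kg/m³
  nickel superalloy: σ_y = 1030 MPa, ρ = 8141 kg/m³
  titanium alloy: σ_y = 1050 MPa, ρ = 4453 kg/m³
  tungsten: σ_y = 675.0 MPa, ρ = 19210 kg/m³
  magnesium alloy: σ_y = 264.8 MPa, ρ = 1772 kg/m³
  CFRP laminate: σ_y = 821.0 MPa, ρ = 1540 kg/m³
  CFRP laminate: M = 533 kN·m/kg
  titanium alloy: M = 236 kN·m/kg
  magnesium alloy: M = 149 kN·m/kg
  nickel superalloy: M = 127 kN·m/kg
  commercially pure titanium: M = 90.5 kN·m/kg
  bronze: M = 36.9 kN·m/kg
  tungsten: M = 35.1 kN·m/kg
CFRP laminate ranks first.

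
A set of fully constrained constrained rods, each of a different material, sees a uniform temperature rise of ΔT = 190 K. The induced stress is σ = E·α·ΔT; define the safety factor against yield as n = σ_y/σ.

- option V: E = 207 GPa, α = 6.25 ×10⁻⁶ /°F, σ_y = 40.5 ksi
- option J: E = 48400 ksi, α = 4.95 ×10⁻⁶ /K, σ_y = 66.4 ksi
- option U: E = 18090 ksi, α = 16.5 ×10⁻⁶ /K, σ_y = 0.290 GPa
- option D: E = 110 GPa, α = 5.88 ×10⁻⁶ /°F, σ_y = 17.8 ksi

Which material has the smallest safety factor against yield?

option D

Converting E to GPa, α to ×10⁻⁶/K, σ_y to MPa, then σ and n for each:
  option V: E = 207.0, α = 11.2, σ_y = 279.2 → σ = 442 MPa, n = 0.631
  option J: E = 333.7, α = 4.95, σ_y = 457.8 → σ = 314 MPa, n = 1.46
  option U: E = 124.7, α = 16.5, σ_y = 290.0 → σ = 391 MPa, n = 0.742
  option D: E = 110.0, α = 10.6, σ_y = 122.7 → σ = 221 MPa, n = 0.555
The minimum is option D at n = 0.555.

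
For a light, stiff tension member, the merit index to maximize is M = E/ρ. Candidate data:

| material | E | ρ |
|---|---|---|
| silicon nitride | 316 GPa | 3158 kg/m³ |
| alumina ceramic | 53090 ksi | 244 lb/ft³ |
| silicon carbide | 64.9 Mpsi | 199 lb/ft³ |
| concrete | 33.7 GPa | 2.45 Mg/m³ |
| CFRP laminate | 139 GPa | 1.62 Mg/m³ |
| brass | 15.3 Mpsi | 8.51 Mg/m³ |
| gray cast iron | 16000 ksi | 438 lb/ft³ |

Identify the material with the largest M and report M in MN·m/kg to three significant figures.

silicon carbide, M = 140 MN·m/kg

Putting every candidate on a common basis:
  silicon nitride: E = 316.0 GPa, ρ = 3158 kg/m³
  alumina ceramic: E = 366.0 GPa, ρ = 3909 kg/m³
  silicon carbide: E = 447.5 GPa, ρ = 3188 kg/m³
  concrete: E = 33.70 GPa, ρ = 2450 kg/m³
  CFRP laminate: E = 139.0 GPa, ρ = 1620 kg/m³
  brass: E = 105.5 GPa, ρ = 8510 kg/m³
  gray cast iron: E = 110.3 GPa, ρ = 7016 kg/m³
  silicon carbide: M = 140 MN·m/kg
  silicon nitride: M = 100 MN·m/kg
  alumina ceramic: M = 93.7 MN·m/kg
  CFRP laminate: M = 85.8 MN·m/kg
  gray cast iron: M = 15.7 MN·m/kg
  concrete: M = 13.8 MN·m/kg
  brass: M = 12.4 MN·m/kg
Silicon carbide has the largest M.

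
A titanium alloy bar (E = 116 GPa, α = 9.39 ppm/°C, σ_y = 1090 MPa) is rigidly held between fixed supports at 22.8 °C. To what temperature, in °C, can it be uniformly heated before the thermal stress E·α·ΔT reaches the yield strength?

1020 °C

E·α·ΔT = 1090 MPa ⇒ ΔT = 1090 / (116.0×10³ × 9.39×10⁻⁶) = 1001 K.
T = 22.8 + 1001 = 1023 °C.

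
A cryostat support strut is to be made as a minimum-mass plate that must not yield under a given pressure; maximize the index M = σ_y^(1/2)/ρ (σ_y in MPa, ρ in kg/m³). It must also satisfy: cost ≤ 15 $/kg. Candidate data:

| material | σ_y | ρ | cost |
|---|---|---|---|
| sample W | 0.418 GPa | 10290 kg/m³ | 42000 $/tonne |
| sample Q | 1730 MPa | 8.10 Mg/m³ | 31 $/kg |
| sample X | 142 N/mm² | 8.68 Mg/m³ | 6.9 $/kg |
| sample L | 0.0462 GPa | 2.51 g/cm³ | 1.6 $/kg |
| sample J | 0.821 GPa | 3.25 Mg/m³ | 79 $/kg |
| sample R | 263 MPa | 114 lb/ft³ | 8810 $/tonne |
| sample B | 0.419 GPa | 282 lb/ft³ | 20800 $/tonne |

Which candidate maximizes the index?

sample R

Screen on constraints: cost ≤ 15 $/kg. Survivors: sample X, sample L, sample R.
Convert each candidate to consistent units, then evaluate M:
  sample X: σ_y = 142.0 MPa, ρ = 8680 kg/m³
  sample L: σ_y = 46.20 MPa, ρ = 2510 kg/m³
  sample R: σ_y = 263.0 MPa, ρ = 1826 kg/m³
  sample R: M = 8.88×10⁻³
  sample L: M = 2.71×10⁻³
  sample X: M = 1.37×10⁻³
Sample R ranks first.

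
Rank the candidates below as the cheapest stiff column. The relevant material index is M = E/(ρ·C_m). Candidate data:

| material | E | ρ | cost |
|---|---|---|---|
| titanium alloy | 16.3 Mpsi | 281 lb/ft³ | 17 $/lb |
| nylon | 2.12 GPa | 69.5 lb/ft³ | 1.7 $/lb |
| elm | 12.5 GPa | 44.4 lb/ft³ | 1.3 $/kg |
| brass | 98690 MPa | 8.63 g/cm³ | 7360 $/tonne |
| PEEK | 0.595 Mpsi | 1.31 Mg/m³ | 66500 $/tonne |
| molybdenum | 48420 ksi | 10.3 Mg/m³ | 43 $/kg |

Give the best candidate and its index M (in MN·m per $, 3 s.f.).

elm, M = 13.5 MN·m per $

In SI units:
  titanium alloy: E = 112.4 GPa, ρ = 4501 kg/m³, cost = 37.48 $/kg
  nylon: E = 2.120 GPa, ρ = 1113 kg/m³, cost = 3.748 $/kg
  elm: E = 12.50 GPa, ρ = 711.2 kg/m³, cost = 1.300 $/kg
  brass: E = 98.69 GPa, ρ = 8630 kg/m³, cost = 7.360 $/kg
  PEEK: E = 4.102 GPa, ρ = 1310 kg/m³, cost = 66.50 $/kg
  molybdenum: E = 333.8 GPa, ρ = 10300 kg/m³, cost = 43.00 $/kg
  elm: M = 13.5 MN·m per $
  brass: M = 1.55 MN·m per $
  molybdenum: M = 0.754 MN·m per $
  titanium alloy: M = 0.666 MN·m per $
  nylon: M = 0.508 MN·m per $
  PEEK: M = 0.0471 MN·m per $
Elm ranks first.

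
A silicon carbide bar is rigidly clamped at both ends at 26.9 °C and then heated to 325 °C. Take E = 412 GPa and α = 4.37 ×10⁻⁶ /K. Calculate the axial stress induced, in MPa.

537 MPa

ΔT = 298.1 K. Constrained thermal stress σ = E·α·ΔT = 412.0×10³ MPa × 4.37×10⁻⁶ × 298.1 = 537 MPa (compressive).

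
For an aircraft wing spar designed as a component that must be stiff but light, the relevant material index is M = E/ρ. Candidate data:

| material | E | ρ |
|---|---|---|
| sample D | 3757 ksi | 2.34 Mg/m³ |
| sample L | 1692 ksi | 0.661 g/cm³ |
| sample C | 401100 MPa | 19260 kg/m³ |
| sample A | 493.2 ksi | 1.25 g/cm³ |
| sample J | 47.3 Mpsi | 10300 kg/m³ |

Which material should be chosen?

sample J

Putting every candidate on a common basis:
  sample D: E = 25.90 GPa, ρ = 2340 kg/m³
  sample L: E = 11.67 GPa, ρ = 661.0 kg/m³
  sample C: E = 401.1 GPa, ρ = 19260 kg/m³
  sample A: E = 3.400 GPa, ρ = 1250 kg/m³
  sample J: E = 326.1 GPa, ρ = 10300 kg/m³
  sample J: M = 31.7 MN·m/kg
  sample C: M = 20.8 MN·m/kg
  sample L: M = 17.6 MN·m/kg
  sample D: M = 11.1 MN·m/kg
  sample A: M = 2.72 MN·m/kg
Highest index: sample J.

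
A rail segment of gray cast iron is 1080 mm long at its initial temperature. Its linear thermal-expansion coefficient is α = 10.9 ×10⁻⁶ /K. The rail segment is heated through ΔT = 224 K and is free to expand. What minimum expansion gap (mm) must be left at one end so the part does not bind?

2.64 mm

ΔL = α·L₀·ΔT = 10.9×10⁻⁶ × 1080 mm × 224.0 K = 2.64 mm.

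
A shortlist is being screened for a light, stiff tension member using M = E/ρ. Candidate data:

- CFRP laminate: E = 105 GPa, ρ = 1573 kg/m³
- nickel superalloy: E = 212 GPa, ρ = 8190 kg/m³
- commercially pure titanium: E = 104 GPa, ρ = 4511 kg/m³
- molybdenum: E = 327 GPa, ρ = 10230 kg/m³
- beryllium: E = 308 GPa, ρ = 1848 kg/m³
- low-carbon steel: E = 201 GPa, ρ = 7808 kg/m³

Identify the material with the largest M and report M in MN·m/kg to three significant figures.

Per-candidate index values:
  beryllium: M = 167 MN·m/kg
  CFRP laminate: M = 66.8 MN·m/kg
  molybdenum: M = 32.0 MN·m/kg
  nickel superalloy: M = 25.9 MN·m/kg
  low-carbon steel: M = 25.7 MN·m/kg
  commercially pure titanium: M = 23.1 MN·m/kg
Beryllium has the largest M.

beryllium, M = 167 MN·m/kg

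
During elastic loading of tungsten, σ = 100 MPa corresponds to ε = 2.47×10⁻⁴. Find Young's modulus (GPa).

E = σ/ε = 100 MPa / 2.47×10⁻⁴ = 404900 MPa = 405 GPa.

405 GPa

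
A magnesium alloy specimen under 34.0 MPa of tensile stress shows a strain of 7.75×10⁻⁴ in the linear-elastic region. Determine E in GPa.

43.9 GPa

E = σ/ε = 34.0 MPa / 7.75×10⁻⁴ = 43870 MPa = 43.9 GPa.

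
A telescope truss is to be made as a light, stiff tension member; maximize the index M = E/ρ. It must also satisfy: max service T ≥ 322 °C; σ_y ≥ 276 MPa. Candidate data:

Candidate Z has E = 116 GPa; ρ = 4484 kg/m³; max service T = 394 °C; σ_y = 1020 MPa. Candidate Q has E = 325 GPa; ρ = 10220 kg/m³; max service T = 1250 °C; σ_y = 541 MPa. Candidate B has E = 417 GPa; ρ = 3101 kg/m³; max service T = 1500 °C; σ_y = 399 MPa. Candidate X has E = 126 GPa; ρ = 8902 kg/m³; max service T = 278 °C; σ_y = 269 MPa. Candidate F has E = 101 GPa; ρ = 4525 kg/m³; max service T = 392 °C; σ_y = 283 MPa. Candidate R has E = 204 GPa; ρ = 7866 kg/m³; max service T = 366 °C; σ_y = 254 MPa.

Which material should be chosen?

Screen on constraints: max service T ≥ 322 °C; σ_y ≥ 276 MPa. Survivors: candidate Z, candidate Q, candidate B, candidate F.
Evaluate M for each candidate:
  candidate B: M = 134 MN·m/kg
  candidate Q: M = 31.8 MN·m/kg
  candidate Z: M = 25.9 MN·m/kg
  candidate F: M = 22.3 MN·m/kg
The maximum is for candidate B.

candidate B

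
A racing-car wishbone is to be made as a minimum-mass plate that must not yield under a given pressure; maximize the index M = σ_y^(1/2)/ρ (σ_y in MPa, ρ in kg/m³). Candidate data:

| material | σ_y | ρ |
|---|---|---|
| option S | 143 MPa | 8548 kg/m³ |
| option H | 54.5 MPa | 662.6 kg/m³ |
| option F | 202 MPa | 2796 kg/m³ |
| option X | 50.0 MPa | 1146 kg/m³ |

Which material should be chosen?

option H

Evaluate M for each candidate:
  option H: M = 11.1×10⁻³
  option X: M = 6.17×10⁻³
  option F: M = 5.08×10⁻³
  option S: M = 1.40×10⁻³
Option H ranks first.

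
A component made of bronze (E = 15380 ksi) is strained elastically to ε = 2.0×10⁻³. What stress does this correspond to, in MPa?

E = 15380 ksi = 106.0 GPa.
σ = E·ε = 106000 MPa × 2.0×10⁻³ = 212 MPa.

212 MPa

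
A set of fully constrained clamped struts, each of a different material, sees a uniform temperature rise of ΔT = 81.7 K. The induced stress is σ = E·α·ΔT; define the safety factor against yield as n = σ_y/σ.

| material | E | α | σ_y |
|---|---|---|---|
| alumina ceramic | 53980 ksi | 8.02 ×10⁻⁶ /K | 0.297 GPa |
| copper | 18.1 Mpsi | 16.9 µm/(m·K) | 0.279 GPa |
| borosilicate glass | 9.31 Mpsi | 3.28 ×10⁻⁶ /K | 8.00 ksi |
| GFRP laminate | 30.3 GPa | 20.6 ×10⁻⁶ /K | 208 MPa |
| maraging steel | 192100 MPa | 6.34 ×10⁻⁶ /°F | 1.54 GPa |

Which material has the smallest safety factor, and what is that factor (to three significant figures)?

In consistent units (E in GPa, α in ×10⁻⁶/K, σ_y in MPa):
  alumina ceramic: E = 372.2, α = 8.02, σ_y = 297.0 → σ = 244 MPa, n = 1.22
  copper: E = 124.8, α = 16.9, σ_y = 279.0 → σ = 172 MPa, n = 1.62
  borosilicate glass: E = 64.19, α = 3.28, σ_y = 55.16 → σ = 17.2 MPa, n = 3.21
  GFRP laminate: E = 30.30, α = 20.6, σ_y = 208.0 → σ = 51.0 MPa, n = 4.08
  maraging steel: E = 192.1, α = 11.4, σ_y = 1540 → σ = 179 MPa, n = 8.60
The minimum is alumina ceramic at n = 1.22.

alumina ceramic, n = 1.22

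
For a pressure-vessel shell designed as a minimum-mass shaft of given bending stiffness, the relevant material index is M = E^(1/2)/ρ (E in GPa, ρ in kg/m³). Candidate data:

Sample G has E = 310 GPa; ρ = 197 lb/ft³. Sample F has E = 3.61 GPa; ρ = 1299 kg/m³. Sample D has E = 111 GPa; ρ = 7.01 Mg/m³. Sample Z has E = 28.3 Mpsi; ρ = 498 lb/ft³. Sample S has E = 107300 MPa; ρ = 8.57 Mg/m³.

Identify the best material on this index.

sample G

After converting to SI:
  sample G: E = 310.0 GPa, ρ = 3156 kg/m³
  sample F: E = 3.610 GPa, ρ = 1299 kg/m³
  sample D: E = 111.0 GPa, ρ = 7010 kg/m³
  sample Z: E = 195.1 GPa, ρ = 7977 kg/m³
  sample S: E = 107.3 GPa, ρ = 8570 kg/m³
  sample G: M = 5.58×10⁻³
  sample Z: M = 1.75×10⁻³
  sample D: M = 1.50×10⁻³
  sample F: M = 1.46×10⁻³
  sample S: M = 1.21×10⁻³
Highest index: sample G.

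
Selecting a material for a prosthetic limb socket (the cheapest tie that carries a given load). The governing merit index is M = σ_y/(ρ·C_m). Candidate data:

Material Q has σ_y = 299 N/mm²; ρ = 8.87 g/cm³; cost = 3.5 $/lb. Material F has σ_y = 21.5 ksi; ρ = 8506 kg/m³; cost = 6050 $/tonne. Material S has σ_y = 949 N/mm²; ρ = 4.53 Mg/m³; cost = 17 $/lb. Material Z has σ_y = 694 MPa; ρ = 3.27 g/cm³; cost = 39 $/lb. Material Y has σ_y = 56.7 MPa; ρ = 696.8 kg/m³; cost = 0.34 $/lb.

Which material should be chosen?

Normalizing units and computing the index:
  material Q: σ_y = 299.0 MPa, ρ = 8870 kg/m³, cost = 7.716 $/kg
  material F: σ_y = 148.2 MPa, ρ = 8506 kg/m³, cost = 6.050 $/kg
  material S: σ_y = 949.0 MPa, ρ = 4530 kg/m³, cost = 37.48 $/kg
  material Z: σ_y = 694.0 MPa, ρ = 3270 kg/m³, cost = 85.98 $/kg
  material Y: σ_y = 56.70 MPa, ρ = 696.8 kg/m³, cost = 0.7496 $/kg
  material Y: M = 109 kN·m per $
  material S: M = 5.59 kN·m per $
  material Q: M = 4.37 kN·m per $
  material F: M = 2.88 kN·m per $
  material Z: M = 2.47 kN·m per $
Material Y ranks first.

material Y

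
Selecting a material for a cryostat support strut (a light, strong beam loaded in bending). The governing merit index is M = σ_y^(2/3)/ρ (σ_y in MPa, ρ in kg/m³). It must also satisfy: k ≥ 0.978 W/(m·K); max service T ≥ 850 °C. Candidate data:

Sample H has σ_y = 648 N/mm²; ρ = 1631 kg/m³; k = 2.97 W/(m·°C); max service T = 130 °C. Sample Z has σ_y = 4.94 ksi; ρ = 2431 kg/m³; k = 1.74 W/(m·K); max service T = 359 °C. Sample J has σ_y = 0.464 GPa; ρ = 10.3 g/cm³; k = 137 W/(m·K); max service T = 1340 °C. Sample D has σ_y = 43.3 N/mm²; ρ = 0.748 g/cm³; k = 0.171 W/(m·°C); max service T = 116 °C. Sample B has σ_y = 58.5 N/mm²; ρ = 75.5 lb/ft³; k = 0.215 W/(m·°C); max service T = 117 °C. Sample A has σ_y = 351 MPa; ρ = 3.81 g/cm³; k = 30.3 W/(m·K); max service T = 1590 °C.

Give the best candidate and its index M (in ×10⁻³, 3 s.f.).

sample A, M = 13.1×10⁻³

Screen on constraints: k ≥ 0.978 W/(m·K); max service T ≥ 850 °C. Survivors: sample J, sample A.
Convert each candidate to consistent units, then evaluate M:
  sample J: σ_y = 464.0 MPa, ρ = 10300 kg/m³
  sample A: σ_y = 351.0 MPa, ρ = 3810 kg/m³
  sample A: M = 13.1×10⁻³
  sample J: M = 5.82×10⁻³
Sample A ranks first.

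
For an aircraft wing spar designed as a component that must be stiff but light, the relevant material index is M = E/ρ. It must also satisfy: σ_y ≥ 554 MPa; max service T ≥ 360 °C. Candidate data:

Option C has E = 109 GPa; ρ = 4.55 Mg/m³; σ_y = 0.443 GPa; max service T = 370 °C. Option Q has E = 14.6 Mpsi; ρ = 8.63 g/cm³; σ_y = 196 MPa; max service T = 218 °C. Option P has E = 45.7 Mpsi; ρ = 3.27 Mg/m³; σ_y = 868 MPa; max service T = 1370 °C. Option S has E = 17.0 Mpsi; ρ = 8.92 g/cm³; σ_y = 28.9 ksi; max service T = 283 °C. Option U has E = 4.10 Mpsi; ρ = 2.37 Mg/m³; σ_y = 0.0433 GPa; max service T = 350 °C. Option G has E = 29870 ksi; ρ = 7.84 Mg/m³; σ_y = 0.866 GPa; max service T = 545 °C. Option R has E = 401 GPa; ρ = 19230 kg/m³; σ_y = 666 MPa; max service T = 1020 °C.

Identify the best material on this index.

option P

Screen on constraints: σ_y ≥ 554 MPa; max service T ≥ 360 °C. Survivors: option P, option G, option R.
Convert each candidate to consistent units, then evaluate M:
  option P: E = 315.1 GPa, ρ = 3270 kg/m³
  option G: E = 205.9 GPa, ρ = 7840 kg/m³
  option R: E = 401.0 GPa, ρ = 19230 kg/m³
  option P: M = 96.4 MN·m/kg
  option G: M = 26.3 MN·m/kg
  option R: M = 20.9 MN·m/kg
The maximum is for option P.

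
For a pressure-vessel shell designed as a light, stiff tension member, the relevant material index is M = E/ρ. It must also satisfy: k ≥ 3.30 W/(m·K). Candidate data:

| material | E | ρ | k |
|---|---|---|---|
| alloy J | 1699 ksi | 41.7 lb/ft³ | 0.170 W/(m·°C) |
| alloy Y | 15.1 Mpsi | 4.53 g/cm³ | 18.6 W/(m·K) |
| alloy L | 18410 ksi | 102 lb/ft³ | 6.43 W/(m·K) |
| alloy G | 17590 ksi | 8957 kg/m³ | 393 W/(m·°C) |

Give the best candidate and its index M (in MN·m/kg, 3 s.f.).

Screen on constraints: k ≥ 3.30 W/(m·K). Survivors: alloy Y, alloy L, alloy G.
Putting every candidate on a common basis:
  alloy Y: E = 104.1 GPa, ρ = 4530 kg/m³
  alloy L: E = 126.9 GPa, ρ = 1634 kg/m³
  alloy G: E = 121.3 GPa, ρ = 8957 kg/m³
  alloy L: M = 77.7 MN·m/kg
  alloy Y: M = 23.0 MN·m/kg
  alloy G: M = 13.5 MN·m/kg
Alloy L ranks first.

alloy L, M = 77.7 MN·m/kg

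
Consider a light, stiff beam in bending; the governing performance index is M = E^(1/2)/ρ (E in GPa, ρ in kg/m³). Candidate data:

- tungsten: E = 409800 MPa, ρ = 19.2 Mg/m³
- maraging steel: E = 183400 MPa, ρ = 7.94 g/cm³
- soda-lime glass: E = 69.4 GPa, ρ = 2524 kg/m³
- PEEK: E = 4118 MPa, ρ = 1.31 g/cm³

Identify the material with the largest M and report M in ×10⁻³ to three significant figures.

In SI units:
  tungsten: E = 409.8 GPa, ρ = 19200 kg/m³
  maraging steel: E = 183.4 GPa, ρ = 7940 kg/m³
  soda-lime glass: E = 69.40 GPa, ρ = 2524 kg/m³
  PEEK: E = 4.118 GPa, ρ = 1310 kg/m³
  soda-lime glass: M = 3.30×10⁻³
  maraging steel: M = 1.71×10⁻³
  PEEK: M = 1.55×10⁻³
  tungsten: M = 1.05×10⁻³
The maximum is for soda-lime glass.

soda-lime glass, M = 3.30×10⁻³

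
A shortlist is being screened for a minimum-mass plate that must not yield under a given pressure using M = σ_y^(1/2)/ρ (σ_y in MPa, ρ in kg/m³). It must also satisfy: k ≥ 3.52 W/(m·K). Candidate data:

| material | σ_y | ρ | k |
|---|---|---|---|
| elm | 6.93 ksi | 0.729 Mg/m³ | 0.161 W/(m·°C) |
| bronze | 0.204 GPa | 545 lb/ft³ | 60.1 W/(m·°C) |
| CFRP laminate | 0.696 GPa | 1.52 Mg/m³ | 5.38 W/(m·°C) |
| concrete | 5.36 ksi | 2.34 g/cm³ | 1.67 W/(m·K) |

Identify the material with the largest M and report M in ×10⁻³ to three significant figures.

Screen on constraints: k ≥ 3.52 W/(m·K). Survivors: bronze, CFRP laminate.
In SI units:
  bronze: σ_y = 204.0 MPa, ρ = 8730 kg/m³
  CFRP laminate: σ_y = 696.0 MPa, ρ = 1520 kg/m³
  CFRP laminate: M = 17.4×10⁻³
  bronze: M = 1.64×10⁻³
The maximum is for CFRP laminate.

CFRP laminate, M = 17.4×10⁻³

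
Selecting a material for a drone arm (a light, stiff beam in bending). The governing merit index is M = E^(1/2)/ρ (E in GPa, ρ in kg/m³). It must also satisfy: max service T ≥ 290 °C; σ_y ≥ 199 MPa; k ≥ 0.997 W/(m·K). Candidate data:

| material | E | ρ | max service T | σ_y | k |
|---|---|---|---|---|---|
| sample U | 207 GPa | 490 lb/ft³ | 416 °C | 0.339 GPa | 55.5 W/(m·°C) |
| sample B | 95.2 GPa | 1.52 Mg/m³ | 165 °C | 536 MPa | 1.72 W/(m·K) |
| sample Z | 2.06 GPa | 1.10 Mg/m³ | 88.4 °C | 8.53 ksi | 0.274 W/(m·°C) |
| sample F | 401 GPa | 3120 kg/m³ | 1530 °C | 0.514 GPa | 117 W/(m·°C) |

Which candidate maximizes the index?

sample F

Screen on constraints: max service T ≥ 290 °C; σ_y ≥ 199 MPa; k ≥ 0.997 W/(m·K). Survivors: sample U, sample F.
Putting every candidate on a common basis:
  sample U: E = 207.0 GPa, ρ = 7849 kg/m³
  sample F: E = 401.0 GPa, ρ = 3120 kg/m³
  sample F: M = 6.42×10⁻³
  sample U: M = 1.83×10⁻³
Sample F has the largest M.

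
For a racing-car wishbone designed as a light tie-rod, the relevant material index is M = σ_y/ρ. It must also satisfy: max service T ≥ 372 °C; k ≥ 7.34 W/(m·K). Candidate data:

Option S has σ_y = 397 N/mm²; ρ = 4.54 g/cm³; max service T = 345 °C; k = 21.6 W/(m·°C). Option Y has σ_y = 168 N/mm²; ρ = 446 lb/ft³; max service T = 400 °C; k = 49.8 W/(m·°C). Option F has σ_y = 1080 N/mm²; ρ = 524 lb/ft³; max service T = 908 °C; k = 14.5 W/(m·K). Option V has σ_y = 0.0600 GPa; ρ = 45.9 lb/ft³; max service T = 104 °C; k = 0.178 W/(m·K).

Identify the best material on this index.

Screen on constraints: max service T ≥ 372 °C; k ≥ 7.34 W/(m·K). Survivors: option Y, option F.
After converting to SI:
  option Y: σ_y = 168.0 MPa, ρ = 7144 kg/m³
  option F: σ_y = 1080 MPa, ρ = 8394 kg/m³
  option F: M = 129 kN·m/kg
  option Y: M = 23.5 kN·m/kg
Option F ranks first.

option F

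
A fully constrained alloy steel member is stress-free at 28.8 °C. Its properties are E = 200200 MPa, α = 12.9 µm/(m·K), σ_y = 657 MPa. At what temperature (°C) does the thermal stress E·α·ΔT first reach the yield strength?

283 °C

E = 200200 MPa = 200.2 GPa.
E·α·ΔT = 657.0 MPa ⇒ ΔT = 657.0 / (200.2×10³ × 12.9×10⁻⁶) = 254.4 K.
T = 28.8 + 254.4 = 283.2 °C.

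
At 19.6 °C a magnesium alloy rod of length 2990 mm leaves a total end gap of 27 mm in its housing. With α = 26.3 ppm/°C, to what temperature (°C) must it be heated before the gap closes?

363 °C

α·L₀·ΔT = 27.0 mm ⇒ ΔT = 27.0 / (26.3×10⁻⁶ × 2990.0) = 343.3 K.
T = 19.6 + 343.3 = 362.9 °C.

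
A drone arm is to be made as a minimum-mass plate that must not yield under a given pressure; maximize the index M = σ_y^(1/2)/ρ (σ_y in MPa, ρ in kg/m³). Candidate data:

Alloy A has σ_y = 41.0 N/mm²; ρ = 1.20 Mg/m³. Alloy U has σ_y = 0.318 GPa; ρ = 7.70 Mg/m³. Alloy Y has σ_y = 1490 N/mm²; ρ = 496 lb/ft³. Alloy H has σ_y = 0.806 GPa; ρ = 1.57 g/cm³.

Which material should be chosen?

Normalizing units and computing the index:
  alloy A: σ_y = 41.00 MPa, ρ = 1200 kg/m³
  alloy U: σ_y = 318.0 MPa, ρ = 7700 kg/m³
  alloy Y: σ_y = 1490 MPa, ρ = 7945 kg/m³
  alloy H: σ_y = 806.0 MPa, ρ = 1570 kg/m³
  alloy H: M = 18.1×10⁻³
  alloy A: M = 5.34×10⁻³
  alloy Y: M = 4.86×10⁻³
  alloy U: M = 2.32×10⁻³
Highest index: alloy H.

alloy H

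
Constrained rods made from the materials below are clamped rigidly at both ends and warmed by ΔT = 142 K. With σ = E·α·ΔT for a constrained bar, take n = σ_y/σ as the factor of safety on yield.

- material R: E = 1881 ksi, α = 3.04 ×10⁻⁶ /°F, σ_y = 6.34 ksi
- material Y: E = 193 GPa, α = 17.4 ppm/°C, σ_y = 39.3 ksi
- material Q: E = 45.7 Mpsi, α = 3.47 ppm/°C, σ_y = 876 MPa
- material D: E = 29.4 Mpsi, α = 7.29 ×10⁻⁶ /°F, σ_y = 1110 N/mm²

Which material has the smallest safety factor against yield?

In consistent units (E in GPa, α in ×10⁻⁶/K, σ_y in MPa):
  material R: E = 12.97, α = 5.47, σ_y = 43.71 → σ = 10.1 MPa, n = 4.34
  material Y: E = 193.0, α = 17.4, σ_y = 271.0 → σ = 477 MPa, n = 0.568
  material Q: E = 315.1, α = 3.47, σ_y = 876.0 → σ = 155 MPa, n = 5.64
  material D: E = 202.7, α = 13.1, σ_y = 1110 → σ = 378 MPa, n = 2.94
The minimum is material Y at n = 0.568.

material Y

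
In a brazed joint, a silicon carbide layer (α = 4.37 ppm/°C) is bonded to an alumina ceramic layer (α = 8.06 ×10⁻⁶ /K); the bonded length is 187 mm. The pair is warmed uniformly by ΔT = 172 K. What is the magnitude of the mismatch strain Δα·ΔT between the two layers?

Δα = |4.37 − 8.06|×10⁻⁶/K = 3.69×10⁻⁶/K.
Mismatch strain = Δα·ΔT = 3.69×10⁻⁶ × 172.0 = 6.35×10⁻⁴.

6.35×10⁻⁴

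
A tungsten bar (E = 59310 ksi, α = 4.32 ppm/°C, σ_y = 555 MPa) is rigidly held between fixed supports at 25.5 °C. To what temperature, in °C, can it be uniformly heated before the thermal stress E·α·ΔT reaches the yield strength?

340 °C

E = 59310 ksi = 408.9 GPa.
E·α·ΔT = 555.0 MPa ⇒ ΔT = 555.0 / (408.9×10³ × 4.32×10⁻⁶) = 314.2 K.
T = 25.5 + 314.2 = 339.7 °C.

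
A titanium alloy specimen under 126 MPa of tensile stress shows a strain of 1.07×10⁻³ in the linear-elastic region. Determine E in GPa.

118 GPa

E = σ/ε = 126 MPa / 1.07×10⁻³ = 117800 MPa = 118 GPa.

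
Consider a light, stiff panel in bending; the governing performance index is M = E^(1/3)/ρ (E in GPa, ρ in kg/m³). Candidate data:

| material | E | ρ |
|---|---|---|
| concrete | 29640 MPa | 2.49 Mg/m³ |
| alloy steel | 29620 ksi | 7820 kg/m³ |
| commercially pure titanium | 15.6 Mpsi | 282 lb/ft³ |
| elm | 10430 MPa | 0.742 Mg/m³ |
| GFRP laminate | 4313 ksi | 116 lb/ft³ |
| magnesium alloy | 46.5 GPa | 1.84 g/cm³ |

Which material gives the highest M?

Convert each candidate to consistent units, then evaluate M:
  concrete: E = 29.64 GPa, ρ = 2490 kg/m³
  alloy steel: E = 204.2 GPa, ρ = 7820 kg/m³
  commercially pure titanium: E = 107.6 GPa, ρ = 4517 kg/m³
  elm: E = 10.43 GPa, ρ = 742.0 kg/m³
  GFRP laminate: E = 29.74 GPa, ρ = 1858 kg/m³
  magnesium alloy: E = 46.50 GPa, ρ = 1840 kg/m³
  elm: M = 2.94×10⁻³
  magnesium alloy: M = 1.95×10⁻³
  GFRP laminate: M = 1.67×10⁻³
  concrete: M = 1.24×10⁻³
  commercially pure titanium: M = 1.05×10⁻³
  alloy steel: M = 0.753×10⁻³
Highest index: elm.

elm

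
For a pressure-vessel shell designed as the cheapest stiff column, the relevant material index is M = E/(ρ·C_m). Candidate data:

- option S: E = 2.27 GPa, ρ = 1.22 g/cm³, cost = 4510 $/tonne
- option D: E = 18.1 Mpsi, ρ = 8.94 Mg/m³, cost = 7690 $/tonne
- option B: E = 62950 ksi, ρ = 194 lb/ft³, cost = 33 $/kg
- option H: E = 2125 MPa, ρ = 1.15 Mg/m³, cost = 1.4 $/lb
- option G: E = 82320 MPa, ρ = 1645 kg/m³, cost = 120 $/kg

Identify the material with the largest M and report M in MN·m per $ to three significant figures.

option B, M = 4.23 MN·m per $

Normalizing units and computing the index:
  option S: E = 2.270 GPa, ρ = 1220 kg/m³, cost = 4.510 $/kg
  option D: E = 124.8 GPa, ρ = 8940 kg/m³, cost = 7.690 $/kg
  option B: E = 434.0 GPa, ρ = 3108 kg/m³, cost = 33.00 $/kg
  option H: E = 2.125 GPa, ρ = 1150 kg/m³, cost = 3.086 $/kg
  option G: E = 82.32 GPa, ρ = 1645 kg/m³, cost = 120.0 $/kg
  option B: M = 4.23 MN·m per $
  option D: M = 1.82 MN·m per $
  option H: M = 0.599 MN·m per $
  option G: M = 0.417 MN·m per $
  option S: M = 0.413 MN·m per $
Highest index: option B.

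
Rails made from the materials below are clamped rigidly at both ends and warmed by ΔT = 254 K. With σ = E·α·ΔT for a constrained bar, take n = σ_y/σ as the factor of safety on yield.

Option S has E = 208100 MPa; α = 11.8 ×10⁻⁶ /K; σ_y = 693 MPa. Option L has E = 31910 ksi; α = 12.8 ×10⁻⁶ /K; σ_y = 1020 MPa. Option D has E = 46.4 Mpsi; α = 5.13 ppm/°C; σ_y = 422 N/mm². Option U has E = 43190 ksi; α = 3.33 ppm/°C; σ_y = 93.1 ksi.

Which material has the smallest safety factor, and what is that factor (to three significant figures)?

option D, n = 1.01

In consistent units (E in GPa, α in ×10⁻⁶/K, σ_y in MPa):
  option S: E = 208.1, α = 11.8, σ_y = 693.0 → σ = 624 MPa, n = 1.11
  option L: E = 220.0, α = 12.8, σ_y = 1020 → σ = 715 MPa, n = 1.43
  option D: E = 319.9, α = 5.13, σ_y = 422.0 → σ = 417 MPa, n = 1.01
  option U: E = 297.8, α = 3.33, σ_y = 641.9 → σ = 252 MPa, n = 2.55
Option D has the lowest safety factor, n = 1.01.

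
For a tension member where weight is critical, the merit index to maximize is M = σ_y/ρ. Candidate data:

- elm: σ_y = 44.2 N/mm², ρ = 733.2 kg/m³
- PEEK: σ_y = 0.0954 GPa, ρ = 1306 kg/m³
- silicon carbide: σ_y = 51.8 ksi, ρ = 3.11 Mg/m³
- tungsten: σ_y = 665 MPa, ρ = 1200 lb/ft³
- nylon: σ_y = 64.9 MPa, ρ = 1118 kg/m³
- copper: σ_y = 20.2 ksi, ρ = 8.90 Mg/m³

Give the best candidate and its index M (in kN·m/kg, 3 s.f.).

silicon carbide, M = 115 kN·m/kg

After converting to SI:
  elm: σ_y = 44.20 MPa, ρ = 733.2 kg/m³
  PEEK: σ_y = 95.40 MPa, ρ = 1306 kg/m³
  silicon carbide: σ_y = 357.1 MPa, ρ = 3110 kg/m³
  tungsten: σ_y = 665.0 MPa, ρ = 19220 kg/m³
  nylon: σ_y = 64.90 MPa, ρ = 1118 kg/m³
  copper: σ_y = 139.3 MPa, ρ = 8900 kg/m³
  silicon carbide: M = 115 kN·m/kg
  PEEK: M = 73.0 kN·m/kg
  elm: M = 60.3 kN·m/kg
  nylon: M = 58.1 kN·m/kg
  tungsten: M = 34.6 kN·m/kg
  copper: M = 15.6 kN·m/kg
Highest index: silicon carbide.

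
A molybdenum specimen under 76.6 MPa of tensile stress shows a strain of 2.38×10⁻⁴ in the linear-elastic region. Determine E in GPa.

322 GPa

E = σ/ε = 76.6 MPa / 2.38×10⁻⁴ = 321800 MPa = 322 GPa.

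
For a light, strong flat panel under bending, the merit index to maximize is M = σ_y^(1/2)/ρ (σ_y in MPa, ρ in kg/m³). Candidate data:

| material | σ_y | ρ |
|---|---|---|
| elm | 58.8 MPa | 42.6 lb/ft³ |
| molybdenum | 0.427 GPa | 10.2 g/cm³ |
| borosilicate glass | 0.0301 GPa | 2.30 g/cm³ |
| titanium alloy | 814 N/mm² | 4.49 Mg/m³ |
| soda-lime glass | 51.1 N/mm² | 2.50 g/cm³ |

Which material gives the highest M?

Normalizing units and computing the index:
  elm: σ_y = 58.80 MPa, ρ = 682.4 kg/m³
  molybdenum: σ_y = 427.0 MPa, ρ = 10200 kg/m³
  borosilicate glass: σ_y = 30.10 MPa, ρ = 2300 kg/m³
  titanium alloy: σ_y = 814.0 MPa, ρ = 4490 kg/m³
  soda-lime glass: σ_y = 51.10 MPa, ρ = 2500 kg/m³
  elm: M = 11.2×10⁻³
  titanium alloy: M = 6.35×10⁻³
  soda-lime glass: M = 2.86×10⁻³
  borosilicate glass: M = 2.39×10⁻³
  molybdenum: M = 2.03×10⁻³
The maximum is for elm.

elm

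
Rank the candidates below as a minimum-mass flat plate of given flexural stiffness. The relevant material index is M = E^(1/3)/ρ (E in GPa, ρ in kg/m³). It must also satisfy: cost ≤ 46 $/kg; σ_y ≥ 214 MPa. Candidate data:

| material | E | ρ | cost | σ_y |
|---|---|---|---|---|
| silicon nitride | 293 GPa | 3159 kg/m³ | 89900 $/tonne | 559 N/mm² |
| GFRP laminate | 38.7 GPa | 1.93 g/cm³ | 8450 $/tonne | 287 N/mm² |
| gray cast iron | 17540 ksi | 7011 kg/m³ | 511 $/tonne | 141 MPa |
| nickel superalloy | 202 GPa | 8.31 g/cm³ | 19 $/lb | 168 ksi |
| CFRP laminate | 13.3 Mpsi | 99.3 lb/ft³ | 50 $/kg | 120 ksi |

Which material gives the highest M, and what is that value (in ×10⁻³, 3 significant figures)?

GFRP laminate, M = 1.75×10⁻³

Screen on constraints: cost ≤ 46 $/kg; σ_y ≥ 214 MPa. Survivors: GFRP laminate, nickel superalloy.
Convert each candidate to consistent units, then evaluate M:
  GFRP laminate: E = 38.70 GPa, ρ = 1930 kg/m³
  nickel superalloy: E = 202.0 GPa, ρ = 8310 kg/m³
  GFRP laminate: M = 1.75×10⁻³
  nickel superalloy: M = 0.706×10⁻³
The maximum is for GFRP laminate.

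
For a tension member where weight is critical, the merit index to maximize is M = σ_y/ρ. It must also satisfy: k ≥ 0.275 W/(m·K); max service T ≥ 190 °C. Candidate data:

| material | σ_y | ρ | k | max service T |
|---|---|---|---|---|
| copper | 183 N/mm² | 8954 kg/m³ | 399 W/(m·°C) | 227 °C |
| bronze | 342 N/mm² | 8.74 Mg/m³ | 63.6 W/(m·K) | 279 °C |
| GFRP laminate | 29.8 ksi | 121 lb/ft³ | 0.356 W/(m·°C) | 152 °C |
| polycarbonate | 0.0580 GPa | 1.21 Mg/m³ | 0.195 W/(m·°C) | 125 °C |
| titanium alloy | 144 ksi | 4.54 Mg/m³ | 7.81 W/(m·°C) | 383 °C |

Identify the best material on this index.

titanium alloy

Screen on constraints: k ≥ 0.275 W/(m·K); max service T ≥ 190 °C. Survivors: copper, bronze, titanium alloy.
Putting every candidate on a common basis:
  copper: σ_y = 183.0 MPa, ρ = 8954 kg/m³
  bronze: σ_y = 342.0 MPa, ρ = 8740 kg/m³
  titanium alloy: σ_y = 992.8 MPa, ρ = 4540 kg/m³
  titanium alloy: M = 219 kN·m/kg
  bronze: M = 39.1 kN·m/kg
  copper: M = 20.4 kN·m/kg
Titanium alloy has the largest M.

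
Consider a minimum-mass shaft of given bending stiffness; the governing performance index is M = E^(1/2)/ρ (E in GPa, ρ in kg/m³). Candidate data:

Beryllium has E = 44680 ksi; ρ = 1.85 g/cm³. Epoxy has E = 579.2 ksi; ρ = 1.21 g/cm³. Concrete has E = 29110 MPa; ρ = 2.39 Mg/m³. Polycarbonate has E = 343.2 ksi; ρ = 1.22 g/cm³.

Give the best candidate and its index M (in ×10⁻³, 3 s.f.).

beryllium, M = 9.49×10⁻³

After converting to SI:
  beryllium: E = 308.1 GPa, ρ = 1850 kg/m³
  epoxy: E = 3.993 GPa, ρ = 1210 kg/m³
  concrete: E = 29.11 GPa, ρ = 2390 kg/m³
  polycarbonate: E = 2.366 GPa, ρ = 1220 kg/m³
  beryllium: M = 9.49×10⁻³
  concrete: M = 2.26×10⁻³
  epoxy: M = 1.65×10⁻³
  polycarbonate: M = 1.26×10⁻³
Beryllium has the largest M.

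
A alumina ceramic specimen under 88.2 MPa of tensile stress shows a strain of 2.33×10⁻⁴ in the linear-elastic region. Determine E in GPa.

E = σ/ε = 88.2 MPa / 2.33×10⁻⁴ = 378500 MPa = 379 GPa.

379 GPa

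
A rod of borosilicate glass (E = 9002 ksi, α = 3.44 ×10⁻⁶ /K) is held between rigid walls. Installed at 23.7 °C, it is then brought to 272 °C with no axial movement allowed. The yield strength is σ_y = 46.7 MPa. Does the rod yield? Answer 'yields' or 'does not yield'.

yields

E = 9002 ksi = 62.07 GPa.
ΔT = 248.3 K. Constrained thermal stress σ = E·α·ΔT = 62.07×10³ MPa × 3.44×10⁻⁶ × 248.3 = 53.0 MPa (compressive).
Compare to σ_y = 46.7 MPa: σ ≥ σ_y, so it yields.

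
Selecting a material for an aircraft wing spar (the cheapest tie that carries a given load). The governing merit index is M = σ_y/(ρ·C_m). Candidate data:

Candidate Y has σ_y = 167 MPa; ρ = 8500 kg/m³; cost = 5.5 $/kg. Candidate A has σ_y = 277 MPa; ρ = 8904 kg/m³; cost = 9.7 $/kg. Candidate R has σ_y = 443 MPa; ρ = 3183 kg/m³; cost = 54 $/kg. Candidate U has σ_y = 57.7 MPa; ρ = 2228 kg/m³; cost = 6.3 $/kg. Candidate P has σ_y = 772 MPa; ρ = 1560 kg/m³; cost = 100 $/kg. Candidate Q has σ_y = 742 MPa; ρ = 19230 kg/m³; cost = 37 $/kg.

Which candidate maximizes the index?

candidate P

Evaluate M for each candidate:
  candidate P: M = 4.95 kN·m per $
  candidate U: M = 4.11 kN·m per $
  candidate Y: M = 3.57 kN·m per $
  candidate A: M = 3.21 kN·m per $
  candidate R: M = 2.58 kN·m per $
  candidate Q: M = 1.04 kN·m per $
Highest index: candidate P.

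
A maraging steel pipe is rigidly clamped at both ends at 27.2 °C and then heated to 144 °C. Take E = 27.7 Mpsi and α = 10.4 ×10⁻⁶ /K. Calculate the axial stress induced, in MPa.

E = 27.7 Mpsi = 191.0 GPa.
ΔT = 116.8 K. Constrained thermal stress σ = E·α·ΔT = 191.0×10³ MPa × 10.4×10⁻⁶ × 116.8 = 232 MPa (compressive).

232 MPa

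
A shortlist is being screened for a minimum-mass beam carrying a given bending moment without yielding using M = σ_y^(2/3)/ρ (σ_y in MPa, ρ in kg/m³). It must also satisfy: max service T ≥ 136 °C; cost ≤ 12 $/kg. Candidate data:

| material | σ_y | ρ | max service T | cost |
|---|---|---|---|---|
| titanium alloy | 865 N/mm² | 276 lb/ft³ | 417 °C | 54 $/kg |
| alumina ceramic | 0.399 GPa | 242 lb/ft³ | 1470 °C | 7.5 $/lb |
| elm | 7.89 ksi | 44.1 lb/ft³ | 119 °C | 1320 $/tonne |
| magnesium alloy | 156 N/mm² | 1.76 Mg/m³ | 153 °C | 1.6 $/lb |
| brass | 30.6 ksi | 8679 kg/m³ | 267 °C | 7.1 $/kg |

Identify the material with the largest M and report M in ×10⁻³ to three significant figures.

Screen on constraints: max service T ≥ 136 °C; cost ≤ 12 $/kg. Survivors: magnesium alloy, brass.
Convert each candidate to consistent units, then evaluate M:
  magnesium alloy: σ_y = 156.0 MPa, ρ = 1760 kg/m³
  brass: σ_y = 211.0 MPa, ρ = 8679 kg/m³
  magnesium alloy: M = 16.5×10⁻³
  brass: M = 4.08×10⁻³
The maximum is for magnesium alloy.

magnesium alloy, M = 16.5×10⁻³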